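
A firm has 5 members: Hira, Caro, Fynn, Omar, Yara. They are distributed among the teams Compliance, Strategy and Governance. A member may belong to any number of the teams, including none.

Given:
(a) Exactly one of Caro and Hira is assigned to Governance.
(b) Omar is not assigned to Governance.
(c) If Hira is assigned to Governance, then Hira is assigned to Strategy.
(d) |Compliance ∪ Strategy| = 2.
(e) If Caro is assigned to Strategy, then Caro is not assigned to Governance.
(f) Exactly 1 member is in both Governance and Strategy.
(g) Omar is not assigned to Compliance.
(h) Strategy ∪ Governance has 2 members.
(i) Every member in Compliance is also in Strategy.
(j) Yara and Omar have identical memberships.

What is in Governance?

Governance = {Hira}

From (b): Omar ∉ Governance.
From (g): Omar ∉ Compliance.
(j): Yara matches Omar: Yara ∉ Compliance.
(j): Yara matches Omar: Yara ∉ Governance.
Suppose Hira ∉ Governance: no assignment then satisfies all the clues, so Hira ∈ Governance.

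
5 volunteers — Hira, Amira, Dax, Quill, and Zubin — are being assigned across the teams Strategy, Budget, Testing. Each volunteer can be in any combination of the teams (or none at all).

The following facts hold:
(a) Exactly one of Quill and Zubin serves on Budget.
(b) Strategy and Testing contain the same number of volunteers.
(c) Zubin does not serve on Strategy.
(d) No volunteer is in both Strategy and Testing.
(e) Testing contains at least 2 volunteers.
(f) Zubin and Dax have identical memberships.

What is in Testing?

Testing = {Dax, Zubin}

From (c): Zubin ∉ Strategy.
(f): Dax matches Zubin: Dax ∉ Strategy.
Suppose Hira ∈ Testing: no assignment then satisfies all the clues, so Hira ∉ Testing.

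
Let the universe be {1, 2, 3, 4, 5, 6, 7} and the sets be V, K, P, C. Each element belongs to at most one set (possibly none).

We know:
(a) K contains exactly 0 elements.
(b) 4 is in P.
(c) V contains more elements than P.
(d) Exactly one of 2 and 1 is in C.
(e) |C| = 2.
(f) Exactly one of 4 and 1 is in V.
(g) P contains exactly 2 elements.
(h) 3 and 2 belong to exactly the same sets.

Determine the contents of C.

C = {2, 3}

From (b): 4 ∈ P.
(a): K already has 0, so the rest are out.
(f) (exactly one): 1 ∈ V.
(d) (exactly one): 2 ∈ C.
(h): 3 matches 2: 3 ∉ V.
(h): 3 matches 2: 3 ∉ P.
(h): 3 matches 2: 3 ∈ C.
(e): C already has 2, so the rest are out.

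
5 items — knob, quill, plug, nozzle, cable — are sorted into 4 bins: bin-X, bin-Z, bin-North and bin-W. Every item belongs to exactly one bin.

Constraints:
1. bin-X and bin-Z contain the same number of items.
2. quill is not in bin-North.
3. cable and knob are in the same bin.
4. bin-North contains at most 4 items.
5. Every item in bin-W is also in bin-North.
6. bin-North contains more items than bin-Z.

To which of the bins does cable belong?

From (2): quill ∉ bin-North.
(5) contrapositive: quill ∉ bin-W.
Suppose cable ∈ bin-X: no assignment then satisfies all the clues, so cable ∉ bin-X.

cable: bin-North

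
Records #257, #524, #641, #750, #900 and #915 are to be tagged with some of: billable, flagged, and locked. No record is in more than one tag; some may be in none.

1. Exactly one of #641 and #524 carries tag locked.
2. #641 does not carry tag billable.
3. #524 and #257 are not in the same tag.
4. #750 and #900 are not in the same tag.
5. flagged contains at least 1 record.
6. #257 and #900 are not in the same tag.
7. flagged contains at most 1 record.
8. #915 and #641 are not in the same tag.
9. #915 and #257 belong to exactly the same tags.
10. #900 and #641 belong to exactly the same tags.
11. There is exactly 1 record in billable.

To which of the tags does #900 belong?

#900: locked

From (2): #641 ∉ billable.
(10): #900 matches #641: #900 ∉ billable.
Suppose #900 ∈ flagged: no assignment then satisfies all the clues, so #900 ∉ flagged.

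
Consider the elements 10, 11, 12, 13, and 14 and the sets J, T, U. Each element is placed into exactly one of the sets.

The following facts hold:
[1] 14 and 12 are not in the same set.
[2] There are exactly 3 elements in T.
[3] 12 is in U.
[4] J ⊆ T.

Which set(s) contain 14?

From (3): 12 ∈ U.
(1): 14 ∉ U.
Suppose 14 ∈ J: no assignment then satisfies all the clues, so 14 ∉ J.

14: T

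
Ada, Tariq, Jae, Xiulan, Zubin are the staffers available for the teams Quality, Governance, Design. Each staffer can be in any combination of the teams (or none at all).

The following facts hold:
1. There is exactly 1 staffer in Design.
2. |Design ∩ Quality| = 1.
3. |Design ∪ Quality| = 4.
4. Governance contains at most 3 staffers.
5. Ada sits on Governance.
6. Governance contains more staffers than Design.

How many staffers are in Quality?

4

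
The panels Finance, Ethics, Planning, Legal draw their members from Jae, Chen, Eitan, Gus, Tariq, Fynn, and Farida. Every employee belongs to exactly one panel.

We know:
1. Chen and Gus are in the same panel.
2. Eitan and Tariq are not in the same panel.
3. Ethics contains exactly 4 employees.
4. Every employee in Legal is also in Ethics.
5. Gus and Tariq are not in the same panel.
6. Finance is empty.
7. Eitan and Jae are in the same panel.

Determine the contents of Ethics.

Ethics = {Chen, Eitan, Gus, Jae}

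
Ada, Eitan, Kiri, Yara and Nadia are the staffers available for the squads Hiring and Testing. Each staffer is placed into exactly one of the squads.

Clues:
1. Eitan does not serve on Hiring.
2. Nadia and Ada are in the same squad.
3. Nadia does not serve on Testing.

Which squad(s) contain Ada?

From (1): Eitan ∉ Hiring.
From (3): Nadia ∉ Testing.
(2): Ada matches Nadia: Ada ∉ Testing.
Only one squad left: Ada ∈ Hiring.
Only one squad left: Eitan ∈ Testing.
Only one squad left: Nadia ∈ Hiring.

Ada: Hiring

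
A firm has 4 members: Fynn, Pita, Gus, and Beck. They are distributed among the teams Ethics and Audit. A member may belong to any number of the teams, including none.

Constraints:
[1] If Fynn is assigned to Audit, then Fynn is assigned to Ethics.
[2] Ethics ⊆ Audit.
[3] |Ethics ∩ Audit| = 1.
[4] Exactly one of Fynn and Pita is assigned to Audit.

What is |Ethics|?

1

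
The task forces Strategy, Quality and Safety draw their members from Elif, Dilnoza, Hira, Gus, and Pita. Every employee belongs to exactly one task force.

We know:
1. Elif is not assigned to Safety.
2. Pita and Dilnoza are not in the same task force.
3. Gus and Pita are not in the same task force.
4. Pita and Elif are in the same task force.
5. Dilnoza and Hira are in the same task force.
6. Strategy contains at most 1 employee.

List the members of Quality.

From (1): Elif ∉ Safety.
(4): Pita matches Elif: Pita ∉ Safety.
Suppose Elif ∉ Quality: no assignment then satisfies all the clues, so Elif ∈ Quality.

Quality = {Elif, Pita}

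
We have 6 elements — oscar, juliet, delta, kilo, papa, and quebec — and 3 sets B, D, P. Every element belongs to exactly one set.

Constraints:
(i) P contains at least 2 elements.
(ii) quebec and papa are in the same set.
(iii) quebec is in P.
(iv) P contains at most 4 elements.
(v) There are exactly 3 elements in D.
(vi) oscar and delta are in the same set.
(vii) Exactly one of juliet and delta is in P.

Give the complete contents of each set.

B = {}; D = {delta, kilo, oscar}; P = {juliet, papa, quebec}

From (iii): quebec ∈ P.
(ii): papa matches quebec: papa ∉ B.
(ii): papa matches quebec: papa ∉ D.
(ii): papa matches quebec: papa ∈ P.
Suppose oscar ∈ B: no assignment then satisfies all the clues, so oscar ∉ B.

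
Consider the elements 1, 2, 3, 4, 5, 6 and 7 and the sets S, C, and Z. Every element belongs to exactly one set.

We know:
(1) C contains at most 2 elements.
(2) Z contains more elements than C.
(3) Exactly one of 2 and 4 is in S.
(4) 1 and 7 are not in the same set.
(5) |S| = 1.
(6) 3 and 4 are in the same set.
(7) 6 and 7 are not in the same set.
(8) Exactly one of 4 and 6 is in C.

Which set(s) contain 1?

1: C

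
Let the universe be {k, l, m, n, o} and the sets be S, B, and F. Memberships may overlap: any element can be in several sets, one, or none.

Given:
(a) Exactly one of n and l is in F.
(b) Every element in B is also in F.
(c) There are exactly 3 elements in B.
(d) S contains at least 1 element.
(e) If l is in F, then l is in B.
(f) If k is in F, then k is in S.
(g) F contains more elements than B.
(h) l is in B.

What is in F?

F = {k, l, m, o}

From (h): l ∈ B.
(b) with l ∈ B: l ∈ F.
(a) (exactly one): n ∉ F.
(b) contrapositive: n ∉ B.
Suppose k ∉ F: no assignment then satisfies all the clues, so k ∈ F.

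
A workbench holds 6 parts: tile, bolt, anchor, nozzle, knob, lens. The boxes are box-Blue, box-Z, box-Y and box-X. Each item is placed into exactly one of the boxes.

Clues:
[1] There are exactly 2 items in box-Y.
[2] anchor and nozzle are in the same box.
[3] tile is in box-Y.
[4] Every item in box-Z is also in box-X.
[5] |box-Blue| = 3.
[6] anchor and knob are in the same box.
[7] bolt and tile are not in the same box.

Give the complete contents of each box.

From (3): tile ∈ box-Y.
(7): bolt ∉ box-Y.
Suppose bolt ∈ box-Blue: no assignment then satisfies all the clues, so bolt ∉ box-Blue.

box-Blue = {anchor, knob, nozzle}; box-Z = {}; box-Y = {lens, tile}; box-X = {bolt}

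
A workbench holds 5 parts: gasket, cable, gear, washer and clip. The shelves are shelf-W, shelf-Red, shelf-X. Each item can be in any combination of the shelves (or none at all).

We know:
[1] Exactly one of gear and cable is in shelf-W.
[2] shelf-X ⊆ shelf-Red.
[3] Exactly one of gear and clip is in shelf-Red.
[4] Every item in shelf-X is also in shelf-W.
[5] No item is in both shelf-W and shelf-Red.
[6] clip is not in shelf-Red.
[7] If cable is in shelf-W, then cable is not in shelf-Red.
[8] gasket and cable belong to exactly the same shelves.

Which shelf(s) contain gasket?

gasket: shelf-W

From (6): clip ∉ shelf-Red.
(2) contrapositive: clip ∉ shelf-X.
(3) (exactly one): gear ∈ shelf-Red.
(5) (disjoint): gear ∉ shelf-W.
(1) (exactly one): cable ∈ shelf-W.
(4) contrapositive: gear ∉ shelf-X.
(5) (disjoint): cable ∉ shelf-Red.
(8): gasket matches cable: gasket ∈ shelf-W.
(8): gasket matches cable: gasket ∉ shelf-Red.
(2) contrapositive: gasket ∉ shelf-X.
(2) contrapositive: cable ∉ shelf-X.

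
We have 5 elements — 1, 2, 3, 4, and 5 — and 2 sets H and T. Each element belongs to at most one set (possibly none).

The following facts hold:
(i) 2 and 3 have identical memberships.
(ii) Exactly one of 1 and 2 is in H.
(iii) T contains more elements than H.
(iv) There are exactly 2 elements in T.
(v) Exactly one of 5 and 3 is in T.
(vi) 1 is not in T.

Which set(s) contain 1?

1: H

From (vi): 1 ∉ T.
Suppose 1 ∉ H: no assignment then satisfies all the clues, so 1 ∈ H.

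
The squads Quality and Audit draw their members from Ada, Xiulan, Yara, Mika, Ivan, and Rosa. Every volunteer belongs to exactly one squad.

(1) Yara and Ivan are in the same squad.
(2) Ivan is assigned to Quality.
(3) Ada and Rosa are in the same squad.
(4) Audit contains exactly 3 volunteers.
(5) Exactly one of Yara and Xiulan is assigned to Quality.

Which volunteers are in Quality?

Quality = {Ivan, Mika, Yara}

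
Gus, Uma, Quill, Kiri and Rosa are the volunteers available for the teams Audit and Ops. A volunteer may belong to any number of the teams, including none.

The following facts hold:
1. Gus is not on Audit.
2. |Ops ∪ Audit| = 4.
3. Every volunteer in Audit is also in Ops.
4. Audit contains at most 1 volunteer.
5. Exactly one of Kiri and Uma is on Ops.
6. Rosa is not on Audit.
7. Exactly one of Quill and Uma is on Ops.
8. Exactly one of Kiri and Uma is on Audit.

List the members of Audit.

Audit = {Kiri}

From (1): Gus ∉ Audit.
From (6): Rosa ∉ Audit.
Suppose Uma ∈ Audit: no assignment then satisfies all the clues, so Uma ∉ Audit.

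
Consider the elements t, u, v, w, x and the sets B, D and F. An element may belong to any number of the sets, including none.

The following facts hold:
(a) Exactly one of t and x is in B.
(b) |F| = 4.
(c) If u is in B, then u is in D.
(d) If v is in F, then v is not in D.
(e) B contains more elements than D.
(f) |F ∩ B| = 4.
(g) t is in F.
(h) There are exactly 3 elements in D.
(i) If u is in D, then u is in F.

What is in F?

F = {t, u, v, w}

From (g): t ∈ F.
Suppose u ∉ F: no assignment then satisfies all the clues, so u ∈ F.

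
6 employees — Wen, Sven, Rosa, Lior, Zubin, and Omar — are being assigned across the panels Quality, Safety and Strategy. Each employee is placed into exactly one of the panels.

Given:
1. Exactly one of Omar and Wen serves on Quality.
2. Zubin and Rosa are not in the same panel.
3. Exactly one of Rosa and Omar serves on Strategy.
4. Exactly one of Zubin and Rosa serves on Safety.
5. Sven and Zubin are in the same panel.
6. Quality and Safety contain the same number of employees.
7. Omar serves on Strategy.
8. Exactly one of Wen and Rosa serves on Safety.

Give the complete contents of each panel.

Quality = {Wen}; Safety = {Rosa}; Strategy = {Lior, Omar, Sven, Zubin}

From (7): Omar ∈ Strategy.
(1) (exactly one): Wen ∈ Quality.
(3) (exactly one): Rosa ∉ Strategy.
(8) (exactly one): Rosa ∈ Safety.
(2): Zubin ∉ Safety.
(5): Sven matches Zubin: Sven ∉ Safety.
Suppose Sven ∈ Quality: no assignment then satisfies all the clues, so Sven ∉ Quality.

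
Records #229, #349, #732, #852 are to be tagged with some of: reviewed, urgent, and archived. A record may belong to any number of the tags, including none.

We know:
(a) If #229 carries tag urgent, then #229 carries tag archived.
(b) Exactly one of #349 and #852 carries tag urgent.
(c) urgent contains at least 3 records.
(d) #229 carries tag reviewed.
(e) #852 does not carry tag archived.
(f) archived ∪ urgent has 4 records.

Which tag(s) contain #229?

#229: archived, reviewed, urgent

From (d): #229 ∈ reviewed.
From (e): #852 ∉ archived.
Suppose #229 ∉ urgent: no assignment then satisfies all the clues, so #229 ∈ urgent.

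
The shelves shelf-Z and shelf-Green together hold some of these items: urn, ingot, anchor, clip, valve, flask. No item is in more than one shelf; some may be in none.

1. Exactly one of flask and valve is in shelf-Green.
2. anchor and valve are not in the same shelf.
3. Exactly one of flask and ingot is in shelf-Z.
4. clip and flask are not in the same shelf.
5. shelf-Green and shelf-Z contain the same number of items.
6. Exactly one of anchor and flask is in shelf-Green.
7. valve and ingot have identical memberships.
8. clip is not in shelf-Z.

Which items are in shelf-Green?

shelf-Green = {flask, urn}

From (8): clip ∉ shelf-Z.
Suppose urn ∉ shelf-Green: no assignment then satisfies all the clues, so urn ∈ shelf-Green.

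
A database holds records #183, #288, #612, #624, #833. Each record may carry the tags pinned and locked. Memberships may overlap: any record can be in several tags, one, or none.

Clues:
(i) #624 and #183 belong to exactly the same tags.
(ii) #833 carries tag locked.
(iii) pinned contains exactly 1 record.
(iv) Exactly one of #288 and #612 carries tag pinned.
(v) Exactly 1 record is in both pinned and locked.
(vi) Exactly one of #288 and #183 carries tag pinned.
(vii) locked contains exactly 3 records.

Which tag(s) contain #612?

#612: locked

From (ii): #833 ∈ locked.
Suppose #612 ∈ pinned: no assignment then satisfies all the clues, so #612 ∉ pinned.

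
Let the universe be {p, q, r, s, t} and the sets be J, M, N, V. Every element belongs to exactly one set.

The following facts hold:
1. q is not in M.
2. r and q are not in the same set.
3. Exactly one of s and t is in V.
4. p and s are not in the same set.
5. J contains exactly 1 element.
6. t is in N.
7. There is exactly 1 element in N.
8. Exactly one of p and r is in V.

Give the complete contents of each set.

J = {q}; M = {p}; N = {t}; V = {r, s}

From (1): q ∉ M.
From (6): t ∈ N.
(3) (exactly one): s ∈ V.
(4): p ∉ V.
(7): N already has 1, so the rest are out.
(8) (exactly one): r ∈ V.
(2): q ∉ V.
Only one set left: q ∈ J.
(5): J already has 1, so the rest are out.
Only one set left: p ∈ M.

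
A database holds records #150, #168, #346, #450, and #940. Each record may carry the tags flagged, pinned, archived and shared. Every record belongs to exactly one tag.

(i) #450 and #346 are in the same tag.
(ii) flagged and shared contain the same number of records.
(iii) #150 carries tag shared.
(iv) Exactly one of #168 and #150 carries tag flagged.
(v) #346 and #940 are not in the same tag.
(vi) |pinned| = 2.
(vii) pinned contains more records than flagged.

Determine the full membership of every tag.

From (iii): #150 ∈ shared.
(iv) (exactly one): #168 ∈ flagged.
Suppose #346 ∈ flagged: no assignment then satisfies all the clues, so #346 ∉ flagged.

flagged = {#168}; pinned = {#346, #450}; archived = {#940}; shared = {#150}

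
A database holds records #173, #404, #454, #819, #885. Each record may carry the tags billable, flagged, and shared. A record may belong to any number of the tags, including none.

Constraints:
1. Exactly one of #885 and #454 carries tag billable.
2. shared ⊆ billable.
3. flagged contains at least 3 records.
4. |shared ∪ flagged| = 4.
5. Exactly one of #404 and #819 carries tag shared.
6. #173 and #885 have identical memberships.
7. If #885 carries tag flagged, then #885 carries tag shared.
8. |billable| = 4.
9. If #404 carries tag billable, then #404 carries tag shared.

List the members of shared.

shared = {#173, #404, #885}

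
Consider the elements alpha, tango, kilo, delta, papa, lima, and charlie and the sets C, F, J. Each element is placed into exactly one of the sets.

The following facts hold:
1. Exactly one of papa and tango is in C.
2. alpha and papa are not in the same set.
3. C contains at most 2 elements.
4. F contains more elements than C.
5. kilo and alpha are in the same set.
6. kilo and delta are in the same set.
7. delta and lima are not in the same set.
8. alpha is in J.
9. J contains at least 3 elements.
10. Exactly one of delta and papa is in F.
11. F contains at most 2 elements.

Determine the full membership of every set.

C = {tango}; F = {lima, papa}; J = {alpha, charlie, delta, kilo}

From (8): alpha ∈ J.
(2): papa ∉ J.
(5): kilo matches alpha: kilo ∉ C.
(5): kilo matches alpha: kilo ∉ F.
(5): kilo matches alpha: kilo ∈ J.
(6): delta matches kilo: delta ∉ C.
(6): delta matches kilo: delta ∉ F.
(6): delta matches kilo: delta ∈ J.
(7): lima ∉ J.
(10) (exactly one): papa ∈ F.
(1) (exactly one): tango ∈ C.
Suppose lima ∈ C: no assignment then satisfies all the clues, so lima ∉ C.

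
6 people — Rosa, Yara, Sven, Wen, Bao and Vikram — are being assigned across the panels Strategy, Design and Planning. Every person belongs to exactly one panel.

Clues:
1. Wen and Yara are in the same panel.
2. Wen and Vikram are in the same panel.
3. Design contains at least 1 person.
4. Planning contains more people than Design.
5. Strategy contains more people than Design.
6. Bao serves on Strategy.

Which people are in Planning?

Planning = {Vikram, Wen, Yara}

From (6): Bao ∈ Strategy.
Suppose Rosa ∈ Planning: no assignment then satisfies all the clues, so Rosa ∉ Planning.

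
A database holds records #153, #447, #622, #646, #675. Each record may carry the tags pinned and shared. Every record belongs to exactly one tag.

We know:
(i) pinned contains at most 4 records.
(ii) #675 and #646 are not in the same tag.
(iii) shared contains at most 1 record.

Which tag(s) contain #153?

#153: pinned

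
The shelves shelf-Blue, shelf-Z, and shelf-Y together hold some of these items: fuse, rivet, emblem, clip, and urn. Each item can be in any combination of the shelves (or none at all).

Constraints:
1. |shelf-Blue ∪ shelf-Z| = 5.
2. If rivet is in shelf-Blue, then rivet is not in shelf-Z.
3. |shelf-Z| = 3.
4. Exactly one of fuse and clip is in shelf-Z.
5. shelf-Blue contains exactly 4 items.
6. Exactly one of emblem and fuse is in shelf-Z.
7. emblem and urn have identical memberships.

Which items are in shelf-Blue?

shelf-Blue = {emblem, fuse, rivet, urn}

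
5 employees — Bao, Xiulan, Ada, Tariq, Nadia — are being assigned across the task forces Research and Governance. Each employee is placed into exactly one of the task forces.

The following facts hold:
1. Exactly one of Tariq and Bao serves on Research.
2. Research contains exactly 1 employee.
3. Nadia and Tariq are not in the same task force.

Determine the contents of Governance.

Governance = {Ada, Bao, Nadia, Xiulan}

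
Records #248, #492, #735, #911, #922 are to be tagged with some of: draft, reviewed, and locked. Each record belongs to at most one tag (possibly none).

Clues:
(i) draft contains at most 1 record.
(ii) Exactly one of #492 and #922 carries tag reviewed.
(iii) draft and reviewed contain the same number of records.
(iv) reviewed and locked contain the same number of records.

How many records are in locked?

1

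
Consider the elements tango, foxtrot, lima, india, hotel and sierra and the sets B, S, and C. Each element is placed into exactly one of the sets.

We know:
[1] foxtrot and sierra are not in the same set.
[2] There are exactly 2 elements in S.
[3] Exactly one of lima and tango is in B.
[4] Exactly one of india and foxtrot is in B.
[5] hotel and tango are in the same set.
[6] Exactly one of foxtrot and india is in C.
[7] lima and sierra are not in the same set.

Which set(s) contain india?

india: C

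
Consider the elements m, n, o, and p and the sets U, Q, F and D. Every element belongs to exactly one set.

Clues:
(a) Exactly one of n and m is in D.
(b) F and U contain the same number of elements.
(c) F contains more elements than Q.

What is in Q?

Q = {}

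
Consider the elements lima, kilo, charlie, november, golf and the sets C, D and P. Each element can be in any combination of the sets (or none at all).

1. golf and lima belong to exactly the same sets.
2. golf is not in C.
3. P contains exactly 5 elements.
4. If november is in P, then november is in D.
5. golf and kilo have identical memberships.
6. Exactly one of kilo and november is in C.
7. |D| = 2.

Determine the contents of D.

D = {charlie, november}

From (2): golf ∉ C.
(1): lima matches golf: lima ∉ C.
(3): only 5 candidates remain for P, so all are in.
(4): november ∈ D.
(5): kilo matches golf: kilo ∉ C.
(6) (exactly one): november ∈ C.
Suppose lima ∈ D: no assignment then satisfies all the clues, so lima ∉ D.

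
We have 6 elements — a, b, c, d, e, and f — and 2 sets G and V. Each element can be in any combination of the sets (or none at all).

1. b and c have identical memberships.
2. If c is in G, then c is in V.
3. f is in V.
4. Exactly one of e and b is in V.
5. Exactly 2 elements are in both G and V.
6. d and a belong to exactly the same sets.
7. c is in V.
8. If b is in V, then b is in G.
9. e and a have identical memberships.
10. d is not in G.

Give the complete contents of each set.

From (3): f ∈ V.
From (7): c ∈ V.
From (10): d ∉ G.
(1): b matches c: b ∈ V.
(4) (exactly one): e ∉ V.
(6): a matches d: a ∉ G.
(8): b ∈ G.
(9): e matches a: e ∉ G.
(9): a matches e: a ∉ V.
(1): c matches b: c ∈ G.
(6): d matches a: d ∉ V.
Suppose f ∈ G: no assignment then satisfies all the clues, so f ∉ G.

G = {b, c}; V = {b, c, f}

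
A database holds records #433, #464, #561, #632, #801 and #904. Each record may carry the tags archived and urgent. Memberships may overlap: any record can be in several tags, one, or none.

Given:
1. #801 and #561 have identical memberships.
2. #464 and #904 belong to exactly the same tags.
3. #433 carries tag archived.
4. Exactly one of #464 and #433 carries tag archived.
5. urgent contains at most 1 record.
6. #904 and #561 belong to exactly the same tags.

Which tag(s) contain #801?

From (3): #433 ∈ archived.
(4) (exactly one): #464 ∉ archived.
(2): #904 matches #464: #904 ∉ archived.
(6): #561 matches #904: #561 ∉ archived.
(1): #801 matches #561: #801 ∉ archived.
Suppose #801 ∈ urgent: no assignment then satisfies all the clues, so #801 ∉ urgent.

#801: none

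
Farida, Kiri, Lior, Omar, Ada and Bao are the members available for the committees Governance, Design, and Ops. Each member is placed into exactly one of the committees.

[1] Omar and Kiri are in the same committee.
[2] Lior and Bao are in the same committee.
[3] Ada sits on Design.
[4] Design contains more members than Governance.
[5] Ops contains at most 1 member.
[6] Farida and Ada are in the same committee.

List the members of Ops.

From (3): Ada ∈ Design.
(6): Farida matches Ada: Farida ∉ Governance.
(6): Farida matches Ada: Farida ∈ Design.
Suppose Kiri ∈ Ops: no assignment then satisfies all the clues, so Kiri ∉ Ops.

Ops = {}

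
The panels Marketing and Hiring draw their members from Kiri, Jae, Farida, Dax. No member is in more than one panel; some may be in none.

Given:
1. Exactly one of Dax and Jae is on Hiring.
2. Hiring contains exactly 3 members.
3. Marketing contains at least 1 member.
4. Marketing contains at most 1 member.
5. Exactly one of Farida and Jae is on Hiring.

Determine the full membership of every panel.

Marketing = {Jae}; Hiring = {Dax, Farida, Kiri}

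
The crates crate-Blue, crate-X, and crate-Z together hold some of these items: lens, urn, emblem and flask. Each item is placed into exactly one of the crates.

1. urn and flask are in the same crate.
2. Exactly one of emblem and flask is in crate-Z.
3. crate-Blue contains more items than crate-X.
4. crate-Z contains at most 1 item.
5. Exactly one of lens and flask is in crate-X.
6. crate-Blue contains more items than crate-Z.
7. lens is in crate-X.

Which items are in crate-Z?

crate-Z = {emblem}

From (7): lens ∈ crate-X.
(5) (exactly one): flask ∉ crate-X.
(1): urn matches flask: urn ∉ crate-X.
Suppose urn ∈ crate-Z: no assignment then satisfies all the clues, so urn ∉ crate-Z.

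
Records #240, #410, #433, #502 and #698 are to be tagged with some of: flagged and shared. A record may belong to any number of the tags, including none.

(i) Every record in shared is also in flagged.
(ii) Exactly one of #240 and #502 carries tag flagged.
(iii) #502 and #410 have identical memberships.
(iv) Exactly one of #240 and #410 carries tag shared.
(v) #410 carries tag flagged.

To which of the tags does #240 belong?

From (v): #410 ∈ flagged.
(iii): #502 matches #410: #502 ∈ flagged.
(ii) (exactly one): #240 ∉ flagged.
(i) contrapositive: #240 ∉ shared.
(iv) (exactly one): #410 ∈ shared.
(iii): #502 matches #410: #502 ∈ shared.

#240: none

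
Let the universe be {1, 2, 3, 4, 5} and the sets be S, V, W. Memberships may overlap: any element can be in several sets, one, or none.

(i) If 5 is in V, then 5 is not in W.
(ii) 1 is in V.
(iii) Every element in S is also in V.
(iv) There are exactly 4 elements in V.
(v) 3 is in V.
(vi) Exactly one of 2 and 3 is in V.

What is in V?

From (ii): 1 ∈ V.
From (v): 3 ∈ V.
(vi) (exactly one): 2 ∉ V.
(iii) contrapositive: 2 ∉ S.
(iv): only 4 candidates remain for V, so all are in.
(i): 5 ∉ W.

V = {1, 3, 4, 5}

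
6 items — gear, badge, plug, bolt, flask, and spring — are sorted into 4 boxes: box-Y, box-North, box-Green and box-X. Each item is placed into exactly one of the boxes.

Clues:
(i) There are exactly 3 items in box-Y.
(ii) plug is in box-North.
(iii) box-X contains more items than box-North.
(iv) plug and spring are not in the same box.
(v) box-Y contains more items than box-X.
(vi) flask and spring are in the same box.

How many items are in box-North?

1

From (ii): plug ∈ box-North.
(iv): spring ∉ box-North.
(vi): flask matches spring: flask ∉ box-North.
Suppose gear ∈ box-North: no assignment then satisfies all the clues, so gear ∉ box-North.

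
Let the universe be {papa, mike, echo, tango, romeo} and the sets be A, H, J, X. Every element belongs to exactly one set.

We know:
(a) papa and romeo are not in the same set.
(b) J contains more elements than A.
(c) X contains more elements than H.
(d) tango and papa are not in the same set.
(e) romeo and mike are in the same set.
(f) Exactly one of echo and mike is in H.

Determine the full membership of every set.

A = {}; H = {echo}; J = {papa}; X = {mike, romeo, tango}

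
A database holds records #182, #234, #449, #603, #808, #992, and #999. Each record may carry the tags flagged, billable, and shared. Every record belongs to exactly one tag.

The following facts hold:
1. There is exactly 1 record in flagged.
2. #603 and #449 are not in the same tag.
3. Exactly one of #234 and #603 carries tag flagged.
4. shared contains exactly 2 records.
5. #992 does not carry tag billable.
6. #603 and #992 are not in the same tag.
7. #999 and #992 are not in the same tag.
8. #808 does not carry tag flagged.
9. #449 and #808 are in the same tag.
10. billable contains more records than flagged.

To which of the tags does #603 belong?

#603: flagged

From (5): #992 ∉ billable.
From (8): #808 ∉ flagged.
(9): #449 matches #808: #449 ∉ flagged.
Suppose #603 ∉ flagged: no assignment then satisfies all the clues, so #603 ∈ flagged.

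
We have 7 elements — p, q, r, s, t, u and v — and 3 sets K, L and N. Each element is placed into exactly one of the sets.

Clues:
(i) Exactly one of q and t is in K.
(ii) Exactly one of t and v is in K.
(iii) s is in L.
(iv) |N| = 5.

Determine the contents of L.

L = {s}

From (iii): s ∈ L.
Suppose p ∈ L: no assignment then satisfies all the clues, so p ∉ L.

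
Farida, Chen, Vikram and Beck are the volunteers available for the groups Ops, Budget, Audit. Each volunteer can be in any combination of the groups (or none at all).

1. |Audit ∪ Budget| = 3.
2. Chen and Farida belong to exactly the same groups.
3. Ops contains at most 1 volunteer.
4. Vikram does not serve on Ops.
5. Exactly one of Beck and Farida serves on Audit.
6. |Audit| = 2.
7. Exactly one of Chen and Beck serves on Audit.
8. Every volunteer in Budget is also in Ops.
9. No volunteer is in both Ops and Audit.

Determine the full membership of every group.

Ops = {Beck}; Budget = {Beck}; Audit = {Chen, Farida}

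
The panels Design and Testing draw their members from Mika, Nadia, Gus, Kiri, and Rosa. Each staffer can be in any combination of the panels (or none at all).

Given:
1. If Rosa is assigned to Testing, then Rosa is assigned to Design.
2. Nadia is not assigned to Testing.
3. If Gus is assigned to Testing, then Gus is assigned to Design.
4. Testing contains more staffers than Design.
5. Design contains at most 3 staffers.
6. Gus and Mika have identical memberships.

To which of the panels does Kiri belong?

Kiri: Testing

From (2): Nadia ∉ Testing.
Suppose Kiri ∈ Design: no assignment then satisfies all the clues, so Kiri ∉ Design.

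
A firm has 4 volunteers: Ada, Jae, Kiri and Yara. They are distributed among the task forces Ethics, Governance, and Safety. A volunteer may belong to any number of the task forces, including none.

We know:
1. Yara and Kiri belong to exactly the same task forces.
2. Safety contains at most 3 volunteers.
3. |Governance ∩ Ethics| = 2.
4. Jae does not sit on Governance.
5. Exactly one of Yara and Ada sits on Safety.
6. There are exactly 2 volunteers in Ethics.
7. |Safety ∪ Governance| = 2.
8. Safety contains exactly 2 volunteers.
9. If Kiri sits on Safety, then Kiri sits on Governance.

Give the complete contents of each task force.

From (4): Jae ∉ Governance.
Suppose Ada ∈ Ethics: no assignment then satisfies all the clues, so Ada ∉ Ethics.

Ethics = {Kiri, Yara}; Governance = {Kiri, Yara}; Safety = {Kiri, Yara}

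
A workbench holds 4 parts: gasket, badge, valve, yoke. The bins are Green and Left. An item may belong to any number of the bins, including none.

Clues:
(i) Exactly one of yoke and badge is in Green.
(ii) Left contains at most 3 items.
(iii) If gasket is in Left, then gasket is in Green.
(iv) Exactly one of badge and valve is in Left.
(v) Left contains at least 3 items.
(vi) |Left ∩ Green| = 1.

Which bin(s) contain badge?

badge: Green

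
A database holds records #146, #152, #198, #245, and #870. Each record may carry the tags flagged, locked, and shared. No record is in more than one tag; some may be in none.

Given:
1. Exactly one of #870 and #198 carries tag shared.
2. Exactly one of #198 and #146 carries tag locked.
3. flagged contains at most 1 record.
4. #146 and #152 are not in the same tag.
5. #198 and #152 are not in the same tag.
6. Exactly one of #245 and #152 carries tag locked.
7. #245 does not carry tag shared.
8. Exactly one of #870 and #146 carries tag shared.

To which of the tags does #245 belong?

#245: locked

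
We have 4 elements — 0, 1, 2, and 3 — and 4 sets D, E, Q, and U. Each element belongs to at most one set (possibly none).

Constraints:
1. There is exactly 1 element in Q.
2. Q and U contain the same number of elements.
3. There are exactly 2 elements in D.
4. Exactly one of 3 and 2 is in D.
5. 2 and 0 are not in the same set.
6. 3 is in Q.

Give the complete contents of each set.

D = {1, 2}; E = {}; Q = {3}; U = {0}

From (6): 3 ∈ Q.
(1): Q already has 1, so the rest are out.
(4) (exactly one): 2 ∈ D.
(5): 0 ∉ D.
(3): only 2 candidates remain for D, so all are in.
Suppose 0 ∈ E: no assignment then satisfies all the clues, so 0 ∉ E.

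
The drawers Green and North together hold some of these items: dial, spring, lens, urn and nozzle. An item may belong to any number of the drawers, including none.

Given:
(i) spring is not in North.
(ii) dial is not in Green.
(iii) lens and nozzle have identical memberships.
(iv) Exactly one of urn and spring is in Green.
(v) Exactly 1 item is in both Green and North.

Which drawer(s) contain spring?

spring: none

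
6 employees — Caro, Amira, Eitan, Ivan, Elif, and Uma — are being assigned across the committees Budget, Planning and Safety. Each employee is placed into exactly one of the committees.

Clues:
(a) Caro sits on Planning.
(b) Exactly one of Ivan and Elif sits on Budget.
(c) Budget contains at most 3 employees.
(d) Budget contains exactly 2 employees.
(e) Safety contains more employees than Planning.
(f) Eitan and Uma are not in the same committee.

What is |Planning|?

1

From (a): Caro ∈ Planning.
Suppose Amira ∈ Budget: no assignment then satisfies all the clues, so Amira ∉ Budget.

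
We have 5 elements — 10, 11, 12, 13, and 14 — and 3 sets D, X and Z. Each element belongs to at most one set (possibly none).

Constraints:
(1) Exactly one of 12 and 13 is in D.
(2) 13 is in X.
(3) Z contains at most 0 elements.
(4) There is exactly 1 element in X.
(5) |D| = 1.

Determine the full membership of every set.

D = {12}; X = {13}; Z = {}

From (2): 13 ∈ X.
(1) (exactly one): 12 ∈ D.
(3): Z already has 0, so the rest are out.
(4): X already has 1, so the rest are out.
(5): D already has 1, so the rest are out.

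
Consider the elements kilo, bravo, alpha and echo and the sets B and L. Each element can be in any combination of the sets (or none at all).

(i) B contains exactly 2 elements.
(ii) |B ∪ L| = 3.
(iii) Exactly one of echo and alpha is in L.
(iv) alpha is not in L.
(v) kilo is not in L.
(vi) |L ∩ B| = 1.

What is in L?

From (iv): alpha ∉ L.
From (v): kilo ∉ L.
(iii) (exactly one): echo ∈ L.
Suppose bravo ∉ L: no assignment then satisfies all the clues, so bravo ∈ L.

L = {bravo, echo}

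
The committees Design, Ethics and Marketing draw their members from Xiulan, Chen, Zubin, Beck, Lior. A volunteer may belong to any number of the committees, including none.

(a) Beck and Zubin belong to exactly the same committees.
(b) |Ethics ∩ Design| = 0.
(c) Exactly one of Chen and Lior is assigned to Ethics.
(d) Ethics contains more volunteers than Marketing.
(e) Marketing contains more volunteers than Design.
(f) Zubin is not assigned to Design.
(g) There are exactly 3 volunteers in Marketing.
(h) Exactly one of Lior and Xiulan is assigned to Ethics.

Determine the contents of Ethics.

From (f): Zubin ∉ Design.
(a): Beck matches Zubin: Beck ∉ Design.
Suppose Xiulan ∉ Ethics: no assignment then satisfies all the clues, so Xiulan ∈ Ethics.

Ethics = {Beck, Chen, Xiulan, Zubin}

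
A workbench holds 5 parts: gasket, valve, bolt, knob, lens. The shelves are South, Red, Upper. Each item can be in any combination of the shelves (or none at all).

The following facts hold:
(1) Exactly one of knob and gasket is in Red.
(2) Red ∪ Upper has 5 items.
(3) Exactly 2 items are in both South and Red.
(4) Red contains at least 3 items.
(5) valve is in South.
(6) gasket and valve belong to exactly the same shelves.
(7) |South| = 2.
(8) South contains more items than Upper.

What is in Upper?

Upper = {knob}

From (5): valve ∈ South.
(6): gasket matches valve: gasket ∈ South.
(7): South already has 2, so the rest are out.
Suppose gasket ∈ Upper: no assignment then satisfies all the clues, so gasket ∉ Upper.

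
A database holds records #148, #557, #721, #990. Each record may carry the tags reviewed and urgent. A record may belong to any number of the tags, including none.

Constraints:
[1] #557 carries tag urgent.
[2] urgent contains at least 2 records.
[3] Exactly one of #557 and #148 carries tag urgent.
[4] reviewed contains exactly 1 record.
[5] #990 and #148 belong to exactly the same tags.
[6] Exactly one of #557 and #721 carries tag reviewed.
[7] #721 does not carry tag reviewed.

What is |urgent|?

From (1): #557 ∈ urgent.
From (7): #721 ∉ reviewed.
(3) (exactly one): #148 ∉ urgent.
(5): #990 matches #148: #990 ∉ urgent.
(6) (exactly one): #557 ∈ reviewed.
(2): only 2 candidates remain for urgent, so all are in.
(4): reviewed already has 1, so the rest are out.

2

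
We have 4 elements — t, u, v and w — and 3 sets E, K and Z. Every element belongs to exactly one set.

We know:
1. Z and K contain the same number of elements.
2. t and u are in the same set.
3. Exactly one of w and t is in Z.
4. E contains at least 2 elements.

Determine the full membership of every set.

E = {t, u}; K = {v}; Z = {w}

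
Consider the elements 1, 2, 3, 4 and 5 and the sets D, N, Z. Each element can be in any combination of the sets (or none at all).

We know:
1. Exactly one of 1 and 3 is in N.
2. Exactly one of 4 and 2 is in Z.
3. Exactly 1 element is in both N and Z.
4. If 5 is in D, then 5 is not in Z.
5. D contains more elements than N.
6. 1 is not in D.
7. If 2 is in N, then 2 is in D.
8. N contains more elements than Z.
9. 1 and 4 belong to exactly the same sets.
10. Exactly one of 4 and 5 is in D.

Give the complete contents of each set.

D = {2, 3, 5}; N = {2, 3}; Z = {2}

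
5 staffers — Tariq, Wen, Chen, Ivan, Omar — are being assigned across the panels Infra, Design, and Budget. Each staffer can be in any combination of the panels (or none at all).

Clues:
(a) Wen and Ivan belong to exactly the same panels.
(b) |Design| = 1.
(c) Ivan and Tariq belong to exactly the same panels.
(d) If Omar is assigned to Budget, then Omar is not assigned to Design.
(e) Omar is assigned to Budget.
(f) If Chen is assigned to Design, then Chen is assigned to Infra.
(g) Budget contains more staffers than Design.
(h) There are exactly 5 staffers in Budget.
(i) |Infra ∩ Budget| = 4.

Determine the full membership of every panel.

Infra = {Chen, Ivan, Tariq, Wen}; Design = {Chen}; Budget = {Chen, Ivan, Omar, Tariq, Wen}

From (e): Omar ∈ Budget.
(d): Omar ∉ Design.
(h): only 5 candidates remain for Budget, so all are in.
Suppose Tariq ∉ Infra: no assignment then satisfies all the clues, so Tariq ∈ Infra.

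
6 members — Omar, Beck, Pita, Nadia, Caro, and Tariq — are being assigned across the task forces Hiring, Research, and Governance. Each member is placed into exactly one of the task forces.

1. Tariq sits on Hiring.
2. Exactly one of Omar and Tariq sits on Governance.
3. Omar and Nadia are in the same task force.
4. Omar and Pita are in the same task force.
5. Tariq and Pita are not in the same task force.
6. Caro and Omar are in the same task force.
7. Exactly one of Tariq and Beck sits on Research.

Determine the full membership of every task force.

Hiring = {Tariq}; Research = {Beck}; Governance = {Caro, Nadia, Omar, Pita}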